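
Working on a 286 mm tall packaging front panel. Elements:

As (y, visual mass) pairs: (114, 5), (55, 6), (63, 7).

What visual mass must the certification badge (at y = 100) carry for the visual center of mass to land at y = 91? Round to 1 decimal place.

w ≈ 33.0

Existing Σw = 18 (5 + 6 + 7); existing moment 5·114 + 6·55 + 7·63 = 1341.
Balance at y = 91 requires (1341 + w·100) / (18 + w) = 91.
Solving: w = (91·18 − 1341) / (100 − 91) = 297 / 9 ≈ 33.00.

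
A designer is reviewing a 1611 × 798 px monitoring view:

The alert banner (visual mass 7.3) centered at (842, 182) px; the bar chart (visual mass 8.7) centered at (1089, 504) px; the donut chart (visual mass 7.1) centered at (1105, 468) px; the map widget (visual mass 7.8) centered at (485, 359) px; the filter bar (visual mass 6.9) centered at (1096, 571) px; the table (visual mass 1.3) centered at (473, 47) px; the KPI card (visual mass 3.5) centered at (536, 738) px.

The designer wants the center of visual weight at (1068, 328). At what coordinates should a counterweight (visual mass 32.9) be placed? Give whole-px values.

(1317, 193)

After adding the counterweight, total weight = 7.3 + 8.7 + 7.1 + 7.8 + 6.9 + 1.3 + 3.5 + 32.9 = 75.5.
Along x: (37302.7 + 32.9·x) / 75.5 = 1068 (existing moment 7.3·842 + 8.7·1089 + 7.1·1105 + 7.8·485 + 6.9·1096 + 1.3·473 + 3.5·536 = 37302.7) ⇒ x = (80634.0 − 37302.7) / 32.9 ≈ 1317.06.
Along y: (18420.4 + 32.9·y) / 75.5 = 328 (existing moment 7.3·182 + 8.7·504 + 7.1·468 + 7.8·359 + 6.9·571 + 1.3·47 + 3.5·738 = 18420.4) ⇒ y = (24764.0 − 18420.4) / 32.9 ≈ 192.81.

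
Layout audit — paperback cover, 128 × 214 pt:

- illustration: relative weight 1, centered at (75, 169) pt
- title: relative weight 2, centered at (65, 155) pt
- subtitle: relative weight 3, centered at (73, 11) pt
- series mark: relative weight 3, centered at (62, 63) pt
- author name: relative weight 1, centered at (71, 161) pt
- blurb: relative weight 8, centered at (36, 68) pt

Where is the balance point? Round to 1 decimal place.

(53.8, 78.1)

Total weight = 1 + 2 + 3 + 3 + 1 + 8 = 18.
x-moment: 1·75 + 2·65 + 3·73 + 3·62 + 1·71 + 8·36 = 969; centroid 969/18 ≈ 53.83.
y-moment: 1·169 + 2·155 + 3·11 + 3·63 + 1·161 + 8·68 = 1406; centroid 1406/18 ≈ 78.11.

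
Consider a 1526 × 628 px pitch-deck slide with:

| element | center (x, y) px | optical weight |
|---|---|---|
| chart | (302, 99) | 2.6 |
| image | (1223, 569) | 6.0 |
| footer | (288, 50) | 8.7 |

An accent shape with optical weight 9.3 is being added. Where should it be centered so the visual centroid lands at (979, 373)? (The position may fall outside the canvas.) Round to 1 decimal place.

New total weight: (2.6 + 6.0 + 8.7) + 9.3 = 26.6.
x: need Σw·x = 26.6·979 = 26041.4. Existing = 2.6·302 + 6.0·1223 + 8.7·288 = 10628.8. Remainder 15412.6 / 9.3 ≈ 1657.27.
y: need Σw·y = 26.6·373 = 9921.8. Existing = 2.6·99 + 6.0·569 + 8.7·50 = 4106.4. Remainder 5815.4 / 9.3 ≈ 625.31.

(1657.3, 625.3)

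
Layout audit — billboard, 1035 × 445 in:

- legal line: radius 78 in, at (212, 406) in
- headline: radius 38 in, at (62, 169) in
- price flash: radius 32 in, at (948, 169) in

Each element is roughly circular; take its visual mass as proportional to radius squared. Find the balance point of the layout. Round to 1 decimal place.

Weights ∝ r²: legal line 78² = 6084, headline 38² = 1444, price flash 32² = 1024; Σw = 8552.
x: (6084·212 + 1444·62 + 1024·948) / 8552 = 2350088 / 8552 ≈ 274.80
y: (6084·406 + 1444·169 + 1024·169) / 8552 = 2887196 / 8552 ≈ 337.60

(274.8, 337.6)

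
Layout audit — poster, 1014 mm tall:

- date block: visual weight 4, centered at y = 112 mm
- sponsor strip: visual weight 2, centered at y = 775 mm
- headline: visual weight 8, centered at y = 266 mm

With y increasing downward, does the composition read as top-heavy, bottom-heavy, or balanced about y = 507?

top-heavy

Total weight = 4 + 2 + 8 = 14.
y-moment: 4·112 + 2·775 + 8·266 = 4126; centroid 4126/14 ≈ 294.71.
294.7 lies above (smaller y than) the midline 507, so the layout is top-heavy.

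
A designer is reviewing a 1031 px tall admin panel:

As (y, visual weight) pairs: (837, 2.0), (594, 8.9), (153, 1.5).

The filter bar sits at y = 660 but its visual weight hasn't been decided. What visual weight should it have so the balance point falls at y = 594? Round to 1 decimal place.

w ≈ 2.7

Existing Σw = 12.4 (2.0 + 8.9 + 1.5); existing moment 2.0·837 + 8.9·594 + 1.5·153 = 7190.1.
Set Σw·y/Σw = 594: (7190.1 + 660w) = 594·(12.4 + w).
Rearranging, w·(660 − 594) = 594·12.4 − 7190.1 = 175.5, so w ≈ 175.5/66 = 2.66.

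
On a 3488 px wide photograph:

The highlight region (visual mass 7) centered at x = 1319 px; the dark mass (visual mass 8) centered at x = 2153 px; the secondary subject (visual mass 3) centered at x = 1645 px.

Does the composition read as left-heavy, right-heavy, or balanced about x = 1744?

balanced

Weights sum to 7 + 8 + 3 = 18.
x: (7·1319 + 8·2153 + 3·1645) / 18 = 31392 / 18 ≈ 1744.00
That equals the midline 1744 — balanced.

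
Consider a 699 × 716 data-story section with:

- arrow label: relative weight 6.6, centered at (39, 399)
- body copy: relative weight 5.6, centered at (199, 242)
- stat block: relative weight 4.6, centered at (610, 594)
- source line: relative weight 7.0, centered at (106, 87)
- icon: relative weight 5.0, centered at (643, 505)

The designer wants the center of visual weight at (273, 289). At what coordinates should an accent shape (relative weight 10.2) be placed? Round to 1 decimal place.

After adding the accent shape, total weight = 6.6 + 5.6 + 4.6 + 7.0 + 5.0 + 10.2 = 39.0.
x: need Σw·x = 39.0·273 = 10647.0. Existing = 6.6·39 + 5.6·199 + 4.6·610 + 7.0·106 + 5.0·643 = 8134.8. Remainder 2512.2 / 10.2 ≈ 246.29.
y: need Σw·y = 39.0·289 = 11271.0. Existing = 6.6·399 + 5.6·242 + 4.6·594 + 7.0·87 + 5.0·505 = 9855.0. Remainder 1416.0 / 10.2 ≈ 138.82.

(246.3, 138.8)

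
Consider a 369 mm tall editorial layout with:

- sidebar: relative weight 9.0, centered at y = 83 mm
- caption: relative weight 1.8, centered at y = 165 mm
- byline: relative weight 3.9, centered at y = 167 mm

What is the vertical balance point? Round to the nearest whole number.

y ≈ 115

Weights sum to 9.0 + 1.8 + 3.9 = 14.7.
y: (9.0·83 + 1.8·165 + 3.9·167) / 14.7 = 1695.3 / 14.7 ≈ 115.33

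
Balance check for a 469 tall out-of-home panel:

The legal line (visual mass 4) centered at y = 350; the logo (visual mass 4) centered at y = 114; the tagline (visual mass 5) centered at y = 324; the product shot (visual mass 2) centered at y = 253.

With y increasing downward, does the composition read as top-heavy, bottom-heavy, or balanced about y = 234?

Total weight = 4 + 4 + 5 + 2 = 15.
y: (4·350 + 4·114 + 5·324 + 2·253) / 15 = 3982 / 15 ≈ 265.47
265.5 vs midline 234 → bottom-heavy.

bottom-heavy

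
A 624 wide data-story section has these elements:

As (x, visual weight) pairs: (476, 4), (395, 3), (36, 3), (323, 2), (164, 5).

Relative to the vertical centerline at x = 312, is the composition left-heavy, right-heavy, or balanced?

Weights sum to 4 + 3 + 3 + 2 + 5 = 17.
x-moment: 4·476 + 3·395 + 3·36 + 2·323 + 5·164 = 4663; centroid 4663/17 ≈ 274.29.
274.3 vs midline 312 → left-heavy.

left-heavy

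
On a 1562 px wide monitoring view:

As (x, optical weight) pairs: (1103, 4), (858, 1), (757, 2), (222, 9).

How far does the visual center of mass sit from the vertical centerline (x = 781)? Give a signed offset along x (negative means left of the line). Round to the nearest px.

Weights sum to 4 + 1 + 2 + 9 = 16.
Σw·x = 4·1103 + 1·858 + 2·757 + 9·222 = 8782, so x̄ = 8782/16 ≈ 548.88.
Offset from x = 781: 548.88 − 781 ≈ -232.12.

≈ -232 px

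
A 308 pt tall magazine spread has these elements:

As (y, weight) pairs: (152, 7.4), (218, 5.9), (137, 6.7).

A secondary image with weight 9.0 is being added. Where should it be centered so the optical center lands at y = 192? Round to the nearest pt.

y ≈ 249

New total weight: (7.4 + 5.9 + 6.7) + 9.0 = 29.0.
Along y: (3328.9 + 9.0·y) / 29.0 = 192 (existing moment 7.4·152 + 5.9·218 + 6.7·137 = 3328.9) ⇒ y = (5568.0 − 3328.9) / 9.0 ≈ 248.79.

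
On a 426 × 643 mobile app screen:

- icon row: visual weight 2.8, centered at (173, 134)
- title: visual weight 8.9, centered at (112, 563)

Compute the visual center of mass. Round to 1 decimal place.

(126.6, 460.3)

Σw = 2.8 + 8.9 = 11.7.
Σw·x = 2.8·173 + 8.9·112 = 1481.2, so x̄ = 1481.2/11.7 ≈ 126.60.
Σw·y = 2.8·134 + 8.9·563 = 5385.9, so ȳ = 5385.9/11.7 ≈ 460.33.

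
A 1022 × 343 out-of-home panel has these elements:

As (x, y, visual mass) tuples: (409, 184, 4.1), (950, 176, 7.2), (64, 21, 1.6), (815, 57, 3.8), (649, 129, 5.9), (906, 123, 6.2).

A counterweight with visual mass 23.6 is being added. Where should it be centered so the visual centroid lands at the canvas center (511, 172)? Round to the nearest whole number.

After adding the counterweight, total weight = 4.1 + 7.2 + 1.6 + 3.8 + 5.9 + 6.2 + 23.6 = 52.4.
Along x: (21162.6 + 23.6·x) / 52.4 = 511 (existing moment 4.1·409 + 7.2·950 + 1.6·64 + 3.8·815 + 5.9·649 + 6.2·906 = 21162.6) ⇒ x = (26776.4 − 21162.6) / 23.6 ≈ 237.87.
Along y: (3795.5 + 23.6·y) / 52.4 = 172 (existing moment 4.1·184 + 7.2·176 + 1.6·21 + 3.8·57 + 5.9·129 + 6.2·123 = 3795.5) ⇒ y = (9012.8 − 3795.5) / 23.6 ≈ 221.07.

(238, 221)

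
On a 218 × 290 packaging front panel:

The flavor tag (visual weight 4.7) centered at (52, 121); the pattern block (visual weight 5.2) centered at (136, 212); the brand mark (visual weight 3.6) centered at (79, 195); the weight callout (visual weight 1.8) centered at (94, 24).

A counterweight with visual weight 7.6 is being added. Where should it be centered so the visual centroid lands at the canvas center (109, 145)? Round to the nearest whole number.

(144, 119)

New total weight: (4.7 + 5.2 + 3.6 + 1.8) + 7.6 = 22.9.
Along x: (1405.2 + 7.6·x) / 22.9 = 109 (existing moment 4.7·52 + 5.2·136 + 3.6·79 + 1.8·94 = 1405.2) ⇒ x = (2496.1 − 1405.2) / 7.6 ≈ 143.54.
Along y: (2416.3 + 7.6·y) / 22.9 = 145 (existing moment 4.7·121 + 5.2·212 + 3.6·195 + 1.8·24 = 2416.3) ⇒ y = (3320.5 − 2416.3) / 7.6 ≈ 118.97.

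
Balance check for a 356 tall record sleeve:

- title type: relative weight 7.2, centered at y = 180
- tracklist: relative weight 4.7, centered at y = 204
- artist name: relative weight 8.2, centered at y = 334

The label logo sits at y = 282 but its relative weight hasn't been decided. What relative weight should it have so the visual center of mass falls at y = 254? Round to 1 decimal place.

Fixed elements: Σw = 7.2 + 4.7 + 8.2 = 20.1, Σw·y = 7.2·180 + 4.7·204 + 8.2·334 = 4993.6.
Set Σw·y/Σw = 254: (4993.6 + 282w) = 254·(20.1 + w).
Rearranging, w·(282 − 254) = 254·20.1 − 4993.6 = 111.8, so w ≈ 111.8/28 = 3.99.

w ≈ 4.0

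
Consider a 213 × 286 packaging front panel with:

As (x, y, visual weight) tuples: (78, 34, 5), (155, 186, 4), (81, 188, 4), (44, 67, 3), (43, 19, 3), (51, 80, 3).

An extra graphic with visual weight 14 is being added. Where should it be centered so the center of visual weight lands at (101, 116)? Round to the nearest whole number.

After adding the extra graphic, total weight = 5 + 4 + 4 + 3 + 3 + 3 + 14 = 36.
Along x: (1748 + 14·x) / 36 = 101 (existing moment 5·78 + 4·155 + 4·81 + 3·44 + 3·43 + 3·51 = 1748) ⇒ x = (3636 − 1748) / 14 ≈ 134.86.
Along y: (2164 + 14·y) / 36 = 116 (existing moment 5·34 + 4·186 + 4·188 + 3·67 + 3·19 + 3·80 = 2164) ⇒ y = (4176 − 2164) / 14 ≈ 143.71.

(135, 144)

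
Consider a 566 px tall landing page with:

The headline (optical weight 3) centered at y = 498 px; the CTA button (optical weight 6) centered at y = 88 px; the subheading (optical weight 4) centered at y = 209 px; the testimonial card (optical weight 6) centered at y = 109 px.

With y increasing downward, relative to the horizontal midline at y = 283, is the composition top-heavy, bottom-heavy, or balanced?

top-heavy

Σw = 3 + 6 + 4 + 6 = 19.
y-moment: 3·498 + 6·88 + 4·209 + 6·109 = 3512; centroid 3512/19 ≈ 184.84.
Since 184.8 is above (smaller y than) 283, the composition reads top-heavy.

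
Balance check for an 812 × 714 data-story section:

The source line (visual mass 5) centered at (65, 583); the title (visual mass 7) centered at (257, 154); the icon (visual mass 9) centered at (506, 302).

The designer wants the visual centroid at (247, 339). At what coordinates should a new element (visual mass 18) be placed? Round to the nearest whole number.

After adding the new element, total weight = 5 + 7 + 9 + 18 = 39.
Along x: (6678 + 18·x) / 39 = 247 (existing moment 5·65 + 7·257 + 9·506 = 6678) ⇒ x = (9633 − 6678) / 18 ≈ 164.17.
Along y: (6711 + 18·y) / 39 = 339 (existing moment 5·583 + 7·154 + 9·302 = 6711) ⇒ y = (13221 − 6711) / 18 ≈ 361.67.

(164, 362)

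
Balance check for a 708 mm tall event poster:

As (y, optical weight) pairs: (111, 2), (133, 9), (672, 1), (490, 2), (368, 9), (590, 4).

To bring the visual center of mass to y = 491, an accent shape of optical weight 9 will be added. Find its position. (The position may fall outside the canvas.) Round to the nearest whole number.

After adding the accent shape, total weight = 2 + 9 + 1 + 2 + 9 + 4 + 9 = 36.
y: need Σw·y = 36·491 = 17676. Existing = 2·111 + 9·133 + 1·672 + 2·490 + 9·368 + 4·590 = 8743. Remainder 8933 / 9 ≈ 992.56.

y ≈ 993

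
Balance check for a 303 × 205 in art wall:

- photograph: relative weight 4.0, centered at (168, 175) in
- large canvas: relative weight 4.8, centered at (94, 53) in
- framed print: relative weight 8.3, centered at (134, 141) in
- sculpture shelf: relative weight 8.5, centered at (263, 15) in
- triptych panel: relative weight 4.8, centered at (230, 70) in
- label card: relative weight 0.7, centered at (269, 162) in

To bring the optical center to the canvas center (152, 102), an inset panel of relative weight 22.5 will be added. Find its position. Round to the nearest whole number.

With the inset panel, Σw becomes 4.0 + 4.8 + 8.3 + 8.5 + 4.8 + 0.7 + 22.5 = 53.6.
x: need Σw·x = 53.6·152 = 8147.2. Existing = 4.0·168 + 4.8·94 + 8.3·134 + 8.5·263 + 4.8·230 + 0.7·269 = 5763.2. Remainder 2384.0 / 22.5 ≈ 105.96.
y: need Σw·y = 53.6·102 = 5467.2. Existing = 4.0·175 + 4.8·53 + 8.3·141 + 8.5·15 + 4.8·70 + 0.7·162 = 2701.6. Remainder 2765.6 / 22.5 ≈ 122.92.

(106, 123)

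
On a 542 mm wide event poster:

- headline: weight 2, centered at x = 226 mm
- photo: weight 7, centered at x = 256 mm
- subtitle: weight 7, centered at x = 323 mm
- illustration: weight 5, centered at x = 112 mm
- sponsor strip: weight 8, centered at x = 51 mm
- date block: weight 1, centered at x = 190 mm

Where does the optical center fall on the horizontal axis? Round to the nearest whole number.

Weights sum to 2 + 7 + 7 + 5 + 8 + 1 = 30.
x: (2·226 + 7·256 + 7·323 + 5·112 + 8·51 + 1·190) / 30 = 5663 / 30 ≈ 188.77

x ≈ 189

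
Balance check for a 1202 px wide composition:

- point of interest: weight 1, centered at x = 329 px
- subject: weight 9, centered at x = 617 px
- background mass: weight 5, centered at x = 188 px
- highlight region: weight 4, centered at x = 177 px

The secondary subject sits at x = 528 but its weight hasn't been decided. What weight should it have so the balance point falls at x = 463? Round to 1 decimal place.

Fixed elements: Σw = 1 + 9 + 5 + 4 = 19, Σw·x = 1·329 + 9·617 + 5·188 + 4·177 = 7530.
For the centroid to hit 463: (7530 + w·528) / (19 + w) = 463.
Solving: w = (463·19 − 7530) / (528 − 463) = 1267 / 65 ≈ 19.49.

w ≈ 19.5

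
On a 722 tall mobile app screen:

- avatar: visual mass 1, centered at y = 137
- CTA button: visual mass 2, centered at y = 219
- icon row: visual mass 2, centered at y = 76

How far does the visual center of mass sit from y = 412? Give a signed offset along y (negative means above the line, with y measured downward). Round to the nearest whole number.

Total weight = 1 + 2 + 2 = 5.
y-moment: 1·137 + 2·219 + 2·76 = 727; centroid 727/5 ≈ 145.40.
Offset from y = 412: 145.40 − 412 ≈ -266.60.

≈ -267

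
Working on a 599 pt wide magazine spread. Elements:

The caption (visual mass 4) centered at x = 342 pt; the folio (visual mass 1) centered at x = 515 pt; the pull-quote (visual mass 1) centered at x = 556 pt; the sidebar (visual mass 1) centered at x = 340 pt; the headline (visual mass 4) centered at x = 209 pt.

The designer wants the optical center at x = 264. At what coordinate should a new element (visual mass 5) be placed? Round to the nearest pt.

New total weight: (4 + 1 + 1 + 1 + 4) + 5 = 16.
x: target moment 16×264 = 4224; current 4·342 + 1·515 + 1·556 + 1·340 + 4·209 = 3615; the new element supplies 609, so x = 609/5 ≈ 121.80.

x ≈ 122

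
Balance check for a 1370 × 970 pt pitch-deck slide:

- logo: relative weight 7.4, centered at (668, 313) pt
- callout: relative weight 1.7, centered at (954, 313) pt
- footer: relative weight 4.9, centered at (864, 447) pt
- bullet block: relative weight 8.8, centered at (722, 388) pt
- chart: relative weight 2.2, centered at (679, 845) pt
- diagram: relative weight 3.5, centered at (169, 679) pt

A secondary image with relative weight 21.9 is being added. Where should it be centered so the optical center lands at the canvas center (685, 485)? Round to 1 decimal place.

(698.0, 536.8)

New total weight: (7.4 + 1.7 + 4.9 + 8.8 + 2.2 + 3.5) + 21.9 = 50.4.
Along x: (19237.5 + 21.9·x) / 50.4 = 685 (existing moment 7.4·668 + 1.7·954 + 4.9·864 + 8.8·722 + 2.2·679 + 3.5·169 = 19237.5) ⇒ x = (34524.0 − 19237.5) / 21.9 ≈ 698.01.
Along y: (12688.5 + 21.9·y) / 50.4 = 485 (existing moment 7.4·313 + 1.7·313 + 4.9·447 + 8.8·388 + 2.2·845 + 3.5·679 = 12688.5) ⇒ y = (24444.0 − 12688.5) / 21.9 ≈ 536.78.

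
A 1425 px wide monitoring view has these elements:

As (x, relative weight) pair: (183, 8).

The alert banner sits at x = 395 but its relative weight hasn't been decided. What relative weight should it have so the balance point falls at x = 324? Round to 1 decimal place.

w ≈ 15.9

The single fixed element contributes weight 8, moment 8·183 = 1464.
For the centroid to hit 324: (1464 + w·395) / (8 + w) = 324.
Rearranging, w·(395 − 324) = 324·8 − 1464 = 1128, so w ≈ 1128/71 = 15.89.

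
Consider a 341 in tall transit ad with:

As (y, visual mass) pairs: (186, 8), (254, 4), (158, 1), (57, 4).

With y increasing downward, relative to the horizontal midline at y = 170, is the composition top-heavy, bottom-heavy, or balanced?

balanced

Weights sum to 8 + 4 + 1 + 4 = 17.
Σw·y = 8·186 + 4·254 + 1·158 + 4·57 = 2890, so ȳ = 2890/17 ≈ 170.00.
170.00 = 170 exactly: balanced.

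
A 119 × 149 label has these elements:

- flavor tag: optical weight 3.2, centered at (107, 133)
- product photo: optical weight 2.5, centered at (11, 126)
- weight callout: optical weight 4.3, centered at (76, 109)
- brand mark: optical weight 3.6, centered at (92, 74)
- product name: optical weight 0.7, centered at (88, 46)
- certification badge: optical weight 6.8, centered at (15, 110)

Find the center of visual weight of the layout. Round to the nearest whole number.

(56, 107)

Σw = 3.2 + 2.5 + 4.3 + 3.6 + 0.7 + 6.8 = 21.1.
Σw·x = 3.2·107 + 2.5·11 + 4.3·76 + 3.6·92 + 0.7·88 + 6.8·15 = 1191.5, so x̄ = 1191.5/21.1 ≈ 56.47.
Σw·y = 3.2·133 + 2.5·126 + 4.3·109 + 3.6·74 + 0.7·46 + 6.8·110 = 2255.9, so ȳ = 2255.9/21.1 ≈ 106.91.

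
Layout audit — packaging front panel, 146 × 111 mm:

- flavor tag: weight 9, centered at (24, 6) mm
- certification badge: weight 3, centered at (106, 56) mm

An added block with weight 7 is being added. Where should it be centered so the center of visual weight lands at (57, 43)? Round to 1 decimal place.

(78.4, 85.0)

With the added block, Σw becomes 9 + 3 + 7 = 19.
x: need Σw·x = 19·57 = 1083. Existing = 9·24 + 3·106 = 534. Remainder 549 / 7 ≈ 78.43.
y: need Σw·y = 19·43 = 817. Existing = 9·6 + 3·56 = 222. Remainder 595 / 7 ≈ 85.00.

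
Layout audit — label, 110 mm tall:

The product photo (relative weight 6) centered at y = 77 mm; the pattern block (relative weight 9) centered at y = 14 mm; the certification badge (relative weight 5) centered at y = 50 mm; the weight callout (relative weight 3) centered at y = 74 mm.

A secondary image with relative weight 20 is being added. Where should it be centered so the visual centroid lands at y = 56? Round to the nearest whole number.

With the secondary image, Σw becomes 6 + 9 + 5 + 3 + 20 = 43.
y: target moment 43×56 = 2408; current 6·77 + 9·14 + 5·50 + 3·74 = 1060; the secondary image supplies 1348, so y = 1348/20 ≈ 67.40.

y ≈ 67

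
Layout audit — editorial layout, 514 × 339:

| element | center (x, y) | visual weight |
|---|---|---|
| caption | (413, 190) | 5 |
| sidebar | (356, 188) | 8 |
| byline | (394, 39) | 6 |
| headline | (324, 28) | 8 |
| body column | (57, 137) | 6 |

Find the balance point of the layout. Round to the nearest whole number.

Weights sum to 5 + 8 + 6 + 8 + 6 = 33.
x: (5·413 + 8·356 + 6·394 + 8·324 + 6·57) / 33 = 10211 / 33 ≈ 309.42
y: (5·190 + 8·188 + 6·39 + 8·28 + 6·137) / 33 = 3734 / 33 ≈ 113.15

(309, 113)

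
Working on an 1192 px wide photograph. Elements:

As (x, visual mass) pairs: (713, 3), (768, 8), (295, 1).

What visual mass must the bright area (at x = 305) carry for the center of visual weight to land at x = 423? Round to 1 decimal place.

Existing Σw = 12 (3 + 8 + 1); existing moment 3·713 + 8·768 + 1·295 = 8578.
Set Σw·x/Σw = 423: (8578 + 305w) = 423·(12 + w).
So w = (423·12 − 8578)/(305 − 423) = -3502/-118 ≈ 29.68.

w ≈ 29.7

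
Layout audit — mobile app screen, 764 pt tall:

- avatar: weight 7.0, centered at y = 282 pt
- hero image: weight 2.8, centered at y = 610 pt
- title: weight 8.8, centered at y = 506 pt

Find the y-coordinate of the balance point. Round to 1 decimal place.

Weights sum to 7.0 + 2.8 + 8.8 = 18.6.
Σw·y = 7.0·282 + 2.8·610 + 8.8·506 = 8134.8, so ȳ = 8134.8/18.6 ≈ 437.35.

y ≈ 437.4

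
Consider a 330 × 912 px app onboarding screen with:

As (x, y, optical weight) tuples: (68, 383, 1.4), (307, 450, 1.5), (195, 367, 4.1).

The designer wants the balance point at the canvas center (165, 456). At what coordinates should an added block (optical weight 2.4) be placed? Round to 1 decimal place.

With the added block, Σw becomes 1.4 + 1.5 + 4.1 + 2.4 = 9.4.
x: target moment 9.4×165 = 1551.0; current 1.4·68 + 1.5·307 + 4.1·195 = 1355.2; the added block supplies 195.8, so x = 195.8/2.4 ≈ 81.58.
y: target moment 9.4×456 = 4286.4; current 1.4·383 + 1.5·450 + 4.1·367 = 2715.9; the added block supplies 1570.5, so y = 1570.5/2.4 ≈ 654.38.

(81.6, 654.4)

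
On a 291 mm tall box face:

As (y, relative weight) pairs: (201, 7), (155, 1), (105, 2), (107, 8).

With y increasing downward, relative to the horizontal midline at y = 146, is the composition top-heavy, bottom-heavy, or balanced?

balanced

Σw = 7 + 1 + 2 + 8 = 18.
Σw·y = 7·201 + 1·155 + 2·105 + 8·107 = 2628, so ȳ = 2628/18 ≈ 146.00.
That equals the midline 146 — balanced.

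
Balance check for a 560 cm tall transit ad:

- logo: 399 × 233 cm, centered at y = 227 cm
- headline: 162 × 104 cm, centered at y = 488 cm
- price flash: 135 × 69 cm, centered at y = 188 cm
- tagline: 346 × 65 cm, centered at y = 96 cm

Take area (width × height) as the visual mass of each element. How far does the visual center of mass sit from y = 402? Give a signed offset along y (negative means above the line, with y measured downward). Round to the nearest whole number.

Taking area as weight: logo 399·233 = 92967, headline 162·104 = 16848, price flash 135·69 = 9315, tagline 346·65 = 22490. Sum 141620.
y: (92967·227 + 16848·488 + 9315·188 + 22490·96) / 141620 = 33235593 / 141620 ≈ 234.68
Against y = 402, that's 234.68 − 402 = -167.32.

≈ -167 cm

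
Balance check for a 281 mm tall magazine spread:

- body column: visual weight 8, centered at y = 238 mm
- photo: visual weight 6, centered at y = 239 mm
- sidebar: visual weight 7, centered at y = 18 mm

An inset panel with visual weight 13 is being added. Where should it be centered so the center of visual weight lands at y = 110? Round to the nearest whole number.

y ≈ 21

With the inset panel, Σw becomes 8 + 6 + 7 + 13 = 34.
Along y: (3464 + 13·y) / 34 = 110 (existing moment 8·238 + 6·239 + 7·18 = 3464) ⇒ y = (3740 − 3464) / 13 ≈ 21.23.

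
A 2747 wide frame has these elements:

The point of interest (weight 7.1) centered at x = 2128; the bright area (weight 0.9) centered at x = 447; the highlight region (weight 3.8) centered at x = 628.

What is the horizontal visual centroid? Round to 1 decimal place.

x ≈ 1516.7

Weights sum to 7.1 + 0.9 + 3.8 = 11.8.
x-moment: 7.1·2128 + 0.9·447 + 3.8·628 = 17897.5; centroid 17897.5/11.8 ≈ 1516.74.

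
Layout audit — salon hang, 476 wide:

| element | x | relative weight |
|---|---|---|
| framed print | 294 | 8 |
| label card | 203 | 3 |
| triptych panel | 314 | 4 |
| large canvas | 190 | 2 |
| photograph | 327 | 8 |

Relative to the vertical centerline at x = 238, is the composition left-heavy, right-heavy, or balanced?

right-heavy

Σw = 8 + 3 + 4 + 2 + 8 = 25.
x-moment: 8·294 + 3·203 + 4·314 + 2·190 + 8·327 = 7213; centroid 7213/25 ≈ 288.52.
288.5 lies right of the midline 238, so the layout is right-heavy.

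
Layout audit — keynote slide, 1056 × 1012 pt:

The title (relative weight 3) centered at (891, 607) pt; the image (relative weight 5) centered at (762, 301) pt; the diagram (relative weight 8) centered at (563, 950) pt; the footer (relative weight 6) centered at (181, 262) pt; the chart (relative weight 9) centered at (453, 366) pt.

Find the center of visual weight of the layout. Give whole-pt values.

Total weight = 3 + 5 + 8 + 6 + 9 = 31.
Σw·x = 3·891 + 5·762 + 8·563 + 6·181 + 9·453 = 16150, so x̄ = 16150/31 ≈ 520.97.
Σw·y = 3·607 + 5·301 + 8·950 + 6·262 + 9·366 = 15792, so ȳ = 15792/31 ≈ 509.42.

(521, 509)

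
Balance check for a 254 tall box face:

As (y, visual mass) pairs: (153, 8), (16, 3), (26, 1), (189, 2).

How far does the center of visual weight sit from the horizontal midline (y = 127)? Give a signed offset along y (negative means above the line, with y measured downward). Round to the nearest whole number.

Σw = 8 + 3 + 1 + 2 = 14.
Σw·y = 8·153 + 3·16 + 1·26 + 2·189 = 1676, so ȳ = 1676/14 ≈ 119.71.
Offset from y = 127: 119.71 − 127 ≈ -7.29.

≈ -7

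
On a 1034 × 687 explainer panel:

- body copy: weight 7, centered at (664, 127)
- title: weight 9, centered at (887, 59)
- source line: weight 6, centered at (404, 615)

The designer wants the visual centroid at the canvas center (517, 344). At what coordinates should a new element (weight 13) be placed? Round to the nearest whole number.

After adding the new element, total weight = 7 + 9 + 6 + 13 = 35.
x: need Σw·x = 35·517 = 18095. Existing = 7·664 + 9·887 + 6·404 = 15055. Remainder 3040 / 13 ≈ 233.85.
y: need Σw·y = 35·344 = 12040. Existing = 7·127 + 9·59 + 6·615 = 5110. Remainder 6930 / 13 ≈ 533.08.

(234, 533)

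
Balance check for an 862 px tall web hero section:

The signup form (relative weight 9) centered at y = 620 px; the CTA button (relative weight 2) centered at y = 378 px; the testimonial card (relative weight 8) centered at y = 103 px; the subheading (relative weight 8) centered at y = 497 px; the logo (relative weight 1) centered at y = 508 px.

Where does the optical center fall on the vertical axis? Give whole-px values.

y ≈ 416

Σw = 9 + 2 + 8 + 8 + 1 = 28.
y-moment: 9·620 + 2·378 + 8·103 + 8·497 + 1·508 = 11644; centroid 11644/28 ≈ 415.86.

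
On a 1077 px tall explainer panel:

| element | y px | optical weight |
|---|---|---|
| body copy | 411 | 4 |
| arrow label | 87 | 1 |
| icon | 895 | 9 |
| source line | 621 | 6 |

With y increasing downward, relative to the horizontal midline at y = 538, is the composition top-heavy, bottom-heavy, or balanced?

Weights sum to 4 + 1 + 9 + 6 = 20.
y-moment: 4·411 + 1·87 + 9·895 + 6·621 = 13512; centroid 13512/20 ≈ 675.60.
675.6 vs midline 538 → bottom-heavy.

bottom-heavy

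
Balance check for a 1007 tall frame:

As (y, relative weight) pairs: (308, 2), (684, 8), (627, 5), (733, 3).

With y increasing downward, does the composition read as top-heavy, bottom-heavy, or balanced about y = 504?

bottom-heavy

Σw = 2 + 8 + 5 + 3 = 18.
y: (2·308 + 8·684 + 5·627 + 3·733) / 18 = 11422 / 18 ≈ 634.56
634.6 lies below (larger y than) the midline 504, so the layout is bottom-heavy.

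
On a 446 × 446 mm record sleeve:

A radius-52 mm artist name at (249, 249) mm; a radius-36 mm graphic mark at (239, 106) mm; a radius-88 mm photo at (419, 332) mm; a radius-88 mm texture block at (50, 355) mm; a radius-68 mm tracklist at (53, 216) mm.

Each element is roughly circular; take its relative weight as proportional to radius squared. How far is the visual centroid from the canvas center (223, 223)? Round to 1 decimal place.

≈ 75.8 mm

r² weights: artist name 52² = 2704, graphic mark 36² = 1296, photo 88² = 7744, texture block 88² = 7744, tracklist 68² = 4624. Total = 24112.
x-moment: 2704·249 + 1296·239 + 7744·419 + 7744·50 + 4624·53 = 4860048; centroid 4860048/24112 ≈ 201.56.
y-moment: 2704·249 + 1296·106 + 7744·332 + 7744·355 + 4624·216 = 7129584; centroid 7129584/24112 ≈ 295.69.
Offset from (223, 223): Δx ≈ -21.44, Δy ≈ 72.69; distance = √(Δx² + Δy²) ≈ 75.78.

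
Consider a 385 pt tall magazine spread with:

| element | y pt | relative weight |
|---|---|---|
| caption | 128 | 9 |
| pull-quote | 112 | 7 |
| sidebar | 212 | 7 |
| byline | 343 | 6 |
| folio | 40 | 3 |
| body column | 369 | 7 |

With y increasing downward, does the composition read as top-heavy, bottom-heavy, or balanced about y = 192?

bottom-heavy

Σw = 9 + 7 + 7 + 6 + 3 + 7 = 39.
y: (9·128 + 7·112 + 7·212 + 6·343 + 3·40 + 7·369) / 39 = 8181 / 39 ≈ 209.77
209.8 lies below (larger y than) the midline 192, so the layout is bottom-heavy.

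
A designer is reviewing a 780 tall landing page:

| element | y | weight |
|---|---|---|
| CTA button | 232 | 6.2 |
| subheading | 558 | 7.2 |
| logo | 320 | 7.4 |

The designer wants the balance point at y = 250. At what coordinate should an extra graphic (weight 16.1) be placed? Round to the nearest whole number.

New total weight: (6.2 + 7.2 + 7.4) + 16.1 = 36.9.
y: target moment 36.9×250 = 9225.0; current 6.2·232 + 7.2·558 + 7.4·320 = 7824.0; the extra graphic supplies 1401.0, so y = 1401.0/16.1 ≈ 87.02.

y ≈ 87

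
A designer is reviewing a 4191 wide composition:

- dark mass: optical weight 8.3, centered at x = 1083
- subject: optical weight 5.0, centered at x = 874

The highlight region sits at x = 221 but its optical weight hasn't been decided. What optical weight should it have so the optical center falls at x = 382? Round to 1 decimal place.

Existing Σw = 13.3 (8.3 + 5.0); existing moment 8.3·1083 + 5.0·874 = 13358.9.
For the centroid to hit 382: (13358.9 + w·221) / (13.3 + w) = 382.
So w = (382·13.3 − 13358.9)/(221 − 382) = -8278.3/-161 ≈ 51.42.

w ≈ 51.4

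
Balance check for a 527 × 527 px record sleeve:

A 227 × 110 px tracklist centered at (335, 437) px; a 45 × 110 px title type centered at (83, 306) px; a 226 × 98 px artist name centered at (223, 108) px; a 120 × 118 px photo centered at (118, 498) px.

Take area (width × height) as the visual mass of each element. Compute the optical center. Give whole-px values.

Areas → weights: tracklist 227·110 = 24970, title type 45·110 = 4950, artist name 226·98 = 22148, photo 120·118 = 14160; Σw = 66228.
x-moment: 24970·335 + 4950·83 + 22148·223 + 14160·118 = 15385684; centroid 15385684/66228 ≈ 232.31.
y-moment: 24970·437 + 4950·306 + 22148·108 + 14160·498 = 21870254; centroid 21870254/66228 ≈ 330.23.

(232, 330)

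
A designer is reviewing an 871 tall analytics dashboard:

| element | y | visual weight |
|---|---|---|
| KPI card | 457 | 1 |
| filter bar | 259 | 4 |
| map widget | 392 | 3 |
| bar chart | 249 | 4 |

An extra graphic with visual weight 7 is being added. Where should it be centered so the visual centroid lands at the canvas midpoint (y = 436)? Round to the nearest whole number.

After adding the extra graphic, total weight = 1 + 4 + 3 + 4 + 7 = 19.
Along y: (3665 + 7·y) / 19 = 436 (existing moment 1·457 + 4·259 + 3·392 + 4·249 = 3665) ⇒ y = (8284 − 3665) / 7 ≈ 659.86.

y ≈ 660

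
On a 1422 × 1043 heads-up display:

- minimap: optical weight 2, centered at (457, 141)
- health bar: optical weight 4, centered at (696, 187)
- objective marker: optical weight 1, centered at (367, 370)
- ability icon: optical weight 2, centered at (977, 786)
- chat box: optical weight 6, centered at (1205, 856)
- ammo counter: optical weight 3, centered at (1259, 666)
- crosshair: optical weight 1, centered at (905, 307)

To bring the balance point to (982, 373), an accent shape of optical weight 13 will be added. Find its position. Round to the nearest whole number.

New total weight: (2 + 4 + 1 + 2 + 6 + 3 + 1) + 13 = 32.
Along x: (17931 + 13·x) / 32 = 982 (existing moment 2·457 + 4·696 + 1·367 + 2·977 + 6·1205 + 3·1259 + 1·905 = 17931) ⇒ x = (31424 − 17931) / 13 ≈ 1037.92.
Along y: (10413 + 13·y) / 32 = 373 (existing moment 2·141 + 4·187 + 1·370 + 2·786 + 6·856 + 3·666 + 1·307 = 10413) ⇒ y = (11936 − 10413) / 13 ≈ 117.15.

(1038, 117)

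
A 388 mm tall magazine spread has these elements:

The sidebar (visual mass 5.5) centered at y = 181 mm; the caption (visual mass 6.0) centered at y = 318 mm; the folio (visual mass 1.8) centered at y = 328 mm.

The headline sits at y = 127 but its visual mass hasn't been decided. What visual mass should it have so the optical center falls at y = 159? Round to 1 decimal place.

Known weights sum to 5.5 + 6.0 + 1.8 = 13.3; their moment is 5.5·181 + 6.0·318 + 1.8·328 = 3493.9.
Balance at y = 159 requires (3493.9 + w·127) / (13.3 + w) = 159.
So w = (159·13.3 − 3493.9)/(127 − 159) = -1379.2/-32 ≈ 43.10.

w ≈ 43.1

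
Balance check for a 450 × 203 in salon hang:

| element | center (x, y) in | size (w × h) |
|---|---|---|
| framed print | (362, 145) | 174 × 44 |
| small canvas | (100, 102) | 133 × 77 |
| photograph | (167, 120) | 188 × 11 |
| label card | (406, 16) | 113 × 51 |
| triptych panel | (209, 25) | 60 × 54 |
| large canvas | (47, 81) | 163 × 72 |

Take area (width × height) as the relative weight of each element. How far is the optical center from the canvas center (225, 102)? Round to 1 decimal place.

Taking area as weight: framed print 174·44 = 7656, small canvas 133·77 = 10241, photograph 188·11 = 2068, label card 113·51 = 5763, triptych panel 60·54 = 3240, large canvas 163·72 = 11736. Sum 40704.
x: moment 7709458 / weight 40704 ≈ 189.40
y: moment 3526686 / weight 40704 ≈ 86.64
Relative to (225, 102): Δ = (-35.60, -15.36); |Δ| = √(-35.60² + -15.36²) ≈ 38.77.

≈ 38.8 in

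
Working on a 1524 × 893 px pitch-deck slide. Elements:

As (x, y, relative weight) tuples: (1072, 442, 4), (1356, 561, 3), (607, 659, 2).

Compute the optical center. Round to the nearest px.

(1063, 530)

Σw = 4 + 3 + 2 = 9.
Σw·x = 4·1072 + 3·1356 + 2·607 = 9570, so x̄ = 9570/9 ≈ 1063.33.
Σw·y = 4·442 + 3·561 + 2·659 = 4769, so ȳ = 4769/9 ≈ 529.89.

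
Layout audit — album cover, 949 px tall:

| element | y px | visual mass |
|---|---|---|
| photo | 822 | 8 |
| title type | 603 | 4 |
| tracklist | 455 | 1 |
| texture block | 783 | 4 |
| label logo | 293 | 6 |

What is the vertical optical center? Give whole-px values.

Total weight = 8 + 4 + 1 + 4 + 6 = 23.
Σw·y = 8·822 + 4·603 + 1·455 + 4·783 + 6·293 = 14333, so ȳ = 14333/23 ≈ 623.17.

y ≈ 623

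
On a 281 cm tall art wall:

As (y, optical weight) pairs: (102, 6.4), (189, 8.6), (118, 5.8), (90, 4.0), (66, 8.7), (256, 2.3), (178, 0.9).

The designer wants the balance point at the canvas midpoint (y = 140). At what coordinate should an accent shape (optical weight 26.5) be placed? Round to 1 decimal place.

y ≈ 158.6

New total weight: (6.4 + 8.6 + 5.8 + 4.0 + 8.7 + 2.3 + 0.9) + 26.5 = 63.2.
y: target moment 63.2×140 = 8848.0; current 6.4·102 + 8.6·189 + 5.8·118 + 4.0·90 + 8.7·66 + 2.3·256 + 0.9·178 = 4645.8; the accent shape supplies 4202.2, so y = 4202.2/26.5 ≈ 158.57.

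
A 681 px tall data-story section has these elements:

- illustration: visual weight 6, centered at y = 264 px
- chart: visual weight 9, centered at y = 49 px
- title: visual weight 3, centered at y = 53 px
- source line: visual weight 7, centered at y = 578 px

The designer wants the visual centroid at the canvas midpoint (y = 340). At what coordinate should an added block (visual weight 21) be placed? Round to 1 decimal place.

y ≈ 448.1

After adding the added block, total weight = 6 + 9 + 3 + 7 + 21 = 46.
Along y: (6230 + 21·y) / 46 = 340 (existing moment 6·264 + 9·49 + 3·53 + 7·578 = 6230) ⇒ y = (15640 − 6230) / 21 ≈ 448.10.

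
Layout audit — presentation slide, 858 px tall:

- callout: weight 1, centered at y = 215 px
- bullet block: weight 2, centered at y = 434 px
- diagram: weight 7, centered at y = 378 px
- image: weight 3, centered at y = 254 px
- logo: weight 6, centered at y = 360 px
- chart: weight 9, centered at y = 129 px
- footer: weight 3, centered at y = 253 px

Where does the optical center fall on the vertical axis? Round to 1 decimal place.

y ≈ 276.5

Weights sum to 1 + 2 + 7 + 3 + 6 + 9 + 3 = 31.
y: moment 8571 / weight 31 ≈ 276.48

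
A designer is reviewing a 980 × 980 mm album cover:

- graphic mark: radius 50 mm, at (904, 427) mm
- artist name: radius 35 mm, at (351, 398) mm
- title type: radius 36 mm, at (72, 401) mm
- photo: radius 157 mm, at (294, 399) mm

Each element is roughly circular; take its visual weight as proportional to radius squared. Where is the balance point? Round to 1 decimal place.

r² weights: graphic mark 50² = 2500, artist name 35² = 1225, title type 36² = 1296, photo 157² = 24649. Total = 29670.
Σw·x = 2500·904 + 1225·351 + 1296·72 + 24649·294 = 10030093, so x̄ = 10030093/29670 ≈ 338.06.
Σw·y = 2500·427 + 1225·398 + 1296·401 + 24649·399 = 11909697, so ȳ = 11909697/29670 ≈ 401.41.

(338.1, 401.4)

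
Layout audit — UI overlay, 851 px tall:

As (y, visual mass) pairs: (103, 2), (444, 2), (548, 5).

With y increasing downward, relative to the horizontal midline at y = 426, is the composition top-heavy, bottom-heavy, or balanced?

balanced

Total weight = 2 + 2 + 5 = 9.
y: (2·103 + 2·444 + 5·548) / 9 = 3834 / 9 ≈ 426.00
426.00 = 426 exactly: balanced.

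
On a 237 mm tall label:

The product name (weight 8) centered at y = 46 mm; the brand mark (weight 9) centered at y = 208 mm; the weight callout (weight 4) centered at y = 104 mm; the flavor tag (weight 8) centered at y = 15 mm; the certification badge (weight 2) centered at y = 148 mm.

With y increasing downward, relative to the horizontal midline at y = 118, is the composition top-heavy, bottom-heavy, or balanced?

top-heavy

Weights sum to 8 + 9 + 4 + 8 + 2 = 31.
y: (8·46 + 9·208 + 4·104 + 8·15 + 2·148) / 31 = 3072 / 31 ≈ 99.10
99.1 lies above (smaller y than) the midline 118, so the layout is top-heavy.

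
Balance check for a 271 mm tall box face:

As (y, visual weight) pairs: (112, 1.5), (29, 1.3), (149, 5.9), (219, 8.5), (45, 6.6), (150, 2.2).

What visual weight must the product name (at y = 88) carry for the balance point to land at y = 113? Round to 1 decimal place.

w ≈ 25.4

Fixed elements: Σw = 1.5 + 1.3 + 5.9 + 8.5 + 6.6 + 2.2 = 26.0, Σw·y = 1.5·112 + 1.3·29 + 5.9·149 + 8.5·219 + 6.6·45 + 2.2·150 = 3573.3.
For the centroid to hit 113: (3573.3 + w·88) / (26.0 + w) = 113.
Rearranging, w·(88 − 113) = 113·26.0 − 3573.3 = -635.3, so w ≈ -635.3/-25 = 25.41.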